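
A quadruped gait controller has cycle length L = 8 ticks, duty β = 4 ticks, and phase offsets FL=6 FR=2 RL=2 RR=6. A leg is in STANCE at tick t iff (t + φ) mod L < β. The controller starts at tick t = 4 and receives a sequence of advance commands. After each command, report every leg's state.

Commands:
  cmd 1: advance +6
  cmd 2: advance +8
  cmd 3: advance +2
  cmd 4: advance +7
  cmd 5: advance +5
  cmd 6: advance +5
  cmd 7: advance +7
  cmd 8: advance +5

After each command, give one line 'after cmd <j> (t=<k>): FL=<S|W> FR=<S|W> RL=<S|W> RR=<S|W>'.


after cmd 1 (t=10): FL=S FR=W RL=W RR=S
after cmd 2 (t=18): FL=S FR=W RL=W RR=S
after cmd 3 (t=20): FL=S FR=W RL=W RR=S
after cmd 4 (t=27): FL=S FR=W RL=W RR=S
after cmd 5 (t=32): FL=W FR=S RL=S RR=W
after cmd 6 (t=37): FL=S FR=W RL=W RR=S
after cmd 7 (t=44): FL=S FR=W RL=W RR=S
after cmd 8 (t=49): FL=W FR=S RL=S RR=W

start t=4: FL=S FR=W RL=W RR=S
cmd 1: advance +6 → t=10, phase=(0,4,4,0) → FL=S FR=W RL=W RR=S
cmd 2: advance +8 → t=18, phase=(0,4,4,0) → FL=S FR=W RL=W RR=S
cmd 3: advance +2 → t=20, phase=(2,6,6,2) → FL=S FR=W RL=W RR=S
cmd 4: advance +7 → t=27, phase=(1,5,5,1) → FL=S FR=W RL=W RR=S
cmd 5: advance +5 → t=32, phase=(6,2,2,6) → FL=W FR=S RL=S RR=W
cmd 6: advance +5 → t=37, phase=(3,7,7,3) → FL=S FR=W RL=W RR=S
cmd 7: advance +7 → t=44, phase=(2,6,6,2) → FL=S FR=W RL=W RR=S
cmd 8: advance +5 → t=49, phase=(7,3,3,7) → FL=W FR=S RL=S RR=W


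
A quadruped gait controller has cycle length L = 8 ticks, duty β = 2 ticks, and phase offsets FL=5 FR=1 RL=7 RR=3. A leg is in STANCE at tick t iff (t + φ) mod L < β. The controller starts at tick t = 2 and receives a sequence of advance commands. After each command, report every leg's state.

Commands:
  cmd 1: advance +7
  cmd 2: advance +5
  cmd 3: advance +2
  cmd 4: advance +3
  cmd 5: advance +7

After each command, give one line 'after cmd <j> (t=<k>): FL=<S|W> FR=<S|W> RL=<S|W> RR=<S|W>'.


start t=2: FL=W FR=W RL=S RR=W
cmd 1: advance +7 → t=9, phase=(6,2,0,4) → FL=W FR=W RL=S RR=W
cmd 2: advance +5 → t=14, phase=(3,7,5,1) → FL=W FR=W RL=W RR=S
cmd 3: advance +2 → t=16, phase=(5,1,7,3) → FL=W FR=S RL=W RR=W
cmd 4: advance +3 → t=19, phase=(0,4,2,6) → FL=S FR=W RL=W RR=W
cmd 5: advance +7 → t=26, phase=(7,3,1,5) → FL=W FR=W RL=S RR=W

after cmd 1 (t=9): FL=W FR=W RL=S RR=W
after cmd 2 (t=14): FL=W FR=W RL=W RR=S
after cmd 3 (t=16): FL=W FR=S RL=W RR=W
after cmd 4 (t=19): FL=S FR=W RL=W RR=W
after cmd 5 (t=26): FL=W FR=W RL=S RR=W


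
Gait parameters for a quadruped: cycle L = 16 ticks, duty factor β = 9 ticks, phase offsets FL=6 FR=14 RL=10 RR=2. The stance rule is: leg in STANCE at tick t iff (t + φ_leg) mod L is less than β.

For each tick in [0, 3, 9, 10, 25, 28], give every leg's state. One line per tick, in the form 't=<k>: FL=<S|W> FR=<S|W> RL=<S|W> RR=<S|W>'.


t=0: FL=S FR=W RL=W RR=S
t=3: FL=W FR=S RL=W RR=S
t=9: FL=W FR=S RL=S RR=W
t=10: FL=S FR=S RL=S RR=W
t=25: FL=W FR=S RL=S RR=W
t=28: FL=S FR=W RL=S RR=W

t=0: phase=(6,14,10,2) vs β=9 → FL=S FR=W RL=W RR=S
t=3: phase=(9,1,13,5) vs β=9 → FL=W FR=S RL=W RR=S
t=9: phase=(15,7,3,11) vs β=9 → FL=W FR=S RL=S RR=W
t=10: phase=(0,8,4,12) vs β=9 → FL=S FR=S RL=S RR=W
t=25: phase=(15,7,3,11) vs β=9 → FL=W FR=S RL=S RR=W
t=28: phase=(2,10,6,14) vs β=9 → FL=S FR=W RL=S RR=W


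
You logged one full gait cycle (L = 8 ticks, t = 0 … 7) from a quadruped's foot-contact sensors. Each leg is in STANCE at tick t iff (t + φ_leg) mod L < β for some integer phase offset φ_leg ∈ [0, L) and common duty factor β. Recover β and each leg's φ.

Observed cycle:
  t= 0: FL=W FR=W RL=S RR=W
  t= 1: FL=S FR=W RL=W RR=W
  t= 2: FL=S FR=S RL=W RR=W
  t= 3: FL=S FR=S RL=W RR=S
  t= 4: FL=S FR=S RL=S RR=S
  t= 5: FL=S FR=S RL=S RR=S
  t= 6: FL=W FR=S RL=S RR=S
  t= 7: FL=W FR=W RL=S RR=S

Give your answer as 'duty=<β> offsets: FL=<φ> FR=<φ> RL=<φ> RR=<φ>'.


duty β = stance ticks per leg = 5
FL: stance ticks = 5; W→S at t=1 → φ=7
FR: stance ticks = 5; W→S at t=2 → φ=6
RL: stance ticks = 5; W→S at t=4 → φ=4
RR: stance ticks = 5; W→S at t=3 → φ=5

duty=5 offsets: FL=7 FR=6 RL=4 RR=5


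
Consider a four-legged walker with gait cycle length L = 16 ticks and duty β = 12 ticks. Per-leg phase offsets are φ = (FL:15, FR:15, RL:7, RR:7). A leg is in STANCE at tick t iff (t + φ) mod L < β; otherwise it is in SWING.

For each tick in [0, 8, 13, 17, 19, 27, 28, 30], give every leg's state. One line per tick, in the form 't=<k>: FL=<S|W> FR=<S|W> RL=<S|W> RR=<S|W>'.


t=0: phase=(15,15,7,7) vs β=12 → FL=W FR=W RL=S RR=S
t=8: phase=(7,7,15,15) vs β=12 → FL=S FR=S RL=W RR=W
t=13: phase=(12,12,4,4) vs β=12 → FL=W FR=W RL=S RR=S
t=17: phase=(0,0,8,8) vs β=12 → FL=S FR=S RL=S RR=S
t=19: phase=(2,2,10,10) vs β=12 → FL=S FR=S RL=S RR=S
t=27: phase=(10,10,2,2) vs β=12 → FL=S FR=S RL=S RR=S
t=28: phase=(11,11,3,3) vs β=12 → FL=S FR=S RL=S RR=S
t=30: phase=(13,13,5,5) vs β=12 → FL=W FR=W RL=S RR=S

t=0: FL=W FR=W RL=S RR=S
t=8: FL=S FR=S RL=W RR=W
t=13: FL=W FR=W RL=S RR=S
t=17: FL=S FR=S RL=S RR=S
t=19: FL=S FR=S RL=S RR=S
t=27: FL=S FR=S RL=S RR=S
t=28: FL=S FR=S RL=S RR=S
t=30: FL=W FR=W RL=S RR=S


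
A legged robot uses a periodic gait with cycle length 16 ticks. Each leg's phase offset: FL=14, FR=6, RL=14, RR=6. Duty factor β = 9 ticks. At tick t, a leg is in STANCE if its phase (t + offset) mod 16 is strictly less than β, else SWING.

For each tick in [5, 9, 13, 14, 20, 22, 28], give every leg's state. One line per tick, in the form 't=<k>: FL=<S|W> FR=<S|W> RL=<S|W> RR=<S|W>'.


t=5: phase=(3,11,3,11) vs β=9 → FL=S FR=W RL=S RR=W
t=9: phase=(7,15,7,15) vs β=9 → FL=S FR=W RL=S RR=W
t=13: phase=(11,3,11,3) vs β=9 → FL=W FR=S RL=W RR=S
t=14: phase=(12,4,12,4) vs β=9 → FL=W FR=S RL=W RR=S
t=20: phase=(2,10,2,10) vs β=9 → FL=S FR=W RL=S RR=W
t=22: phase=(4,12,4,12) vs β=9 → FL=S FR=W RL=S RR=W
t=28: phase=(10,2,10,2) vs β=9 → FL=W FR=S RL=W RR=S

t=5: FL=S FR=W RL=S RR=W
t=9: FL=S FR=W RL=S RR=W
t=13: FL=W FR=S RL=W RR=S
t=14: FL=W FR=S RL=W RR=S
t=20: FL=S FR=W RL=S RR=W
t=22: FL=S FR=W RL=S RR=W
t=28: FL=W FR=S RL=W RR=S


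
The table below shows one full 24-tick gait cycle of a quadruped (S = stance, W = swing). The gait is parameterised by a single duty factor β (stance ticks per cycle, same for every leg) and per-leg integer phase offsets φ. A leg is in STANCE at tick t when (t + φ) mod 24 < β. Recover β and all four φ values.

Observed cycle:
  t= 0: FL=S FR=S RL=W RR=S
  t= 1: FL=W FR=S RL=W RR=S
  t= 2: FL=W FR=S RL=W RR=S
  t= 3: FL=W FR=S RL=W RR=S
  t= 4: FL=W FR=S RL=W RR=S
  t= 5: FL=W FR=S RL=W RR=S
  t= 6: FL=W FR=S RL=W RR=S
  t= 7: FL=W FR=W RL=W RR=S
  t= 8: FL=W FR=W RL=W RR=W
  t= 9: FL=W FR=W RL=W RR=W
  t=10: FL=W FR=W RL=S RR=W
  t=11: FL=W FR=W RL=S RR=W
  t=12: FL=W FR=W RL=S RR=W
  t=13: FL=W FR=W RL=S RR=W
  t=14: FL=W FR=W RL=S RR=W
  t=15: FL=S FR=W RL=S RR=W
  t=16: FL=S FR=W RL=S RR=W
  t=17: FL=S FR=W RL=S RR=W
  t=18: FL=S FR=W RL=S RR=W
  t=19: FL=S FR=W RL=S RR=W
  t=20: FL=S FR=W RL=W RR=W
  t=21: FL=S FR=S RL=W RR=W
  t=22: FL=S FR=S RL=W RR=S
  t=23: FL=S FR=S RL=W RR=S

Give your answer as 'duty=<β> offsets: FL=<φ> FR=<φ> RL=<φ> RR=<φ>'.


duty β = stance ticks per leg = 10
FL: stance ticks = 10; W→S at t=15 → φ=9
FR: stance ticks = 10; W→S at t=21 → φ=3
RL: stance ticks = 10; W→S at t=10 → φ=14
RR: stance ticks = 10; W→S at t=22 → φ=2

duty=10 offsets: FL=9 FR=3 RL=14 RR=2


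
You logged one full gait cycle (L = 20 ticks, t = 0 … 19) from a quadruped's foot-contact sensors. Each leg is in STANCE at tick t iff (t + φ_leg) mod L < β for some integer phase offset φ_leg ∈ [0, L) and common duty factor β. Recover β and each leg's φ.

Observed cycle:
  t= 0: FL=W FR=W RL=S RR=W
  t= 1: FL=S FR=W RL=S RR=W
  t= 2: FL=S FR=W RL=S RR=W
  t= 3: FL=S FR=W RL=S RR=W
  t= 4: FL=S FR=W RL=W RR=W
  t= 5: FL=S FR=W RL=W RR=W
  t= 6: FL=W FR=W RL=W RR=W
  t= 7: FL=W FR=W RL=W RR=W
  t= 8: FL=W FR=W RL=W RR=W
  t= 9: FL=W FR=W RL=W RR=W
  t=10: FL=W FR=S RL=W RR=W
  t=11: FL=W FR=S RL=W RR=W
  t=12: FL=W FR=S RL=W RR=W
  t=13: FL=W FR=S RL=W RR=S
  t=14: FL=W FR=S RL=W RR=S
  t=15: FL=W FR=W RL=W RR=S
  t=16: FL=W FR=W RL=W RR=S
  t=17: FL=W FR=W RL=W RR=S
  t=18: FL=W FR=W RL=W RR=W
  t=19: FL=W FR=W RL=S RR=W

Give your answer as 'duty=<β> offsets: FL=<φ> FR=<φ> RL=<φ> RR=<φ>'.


duty=5 offsets: FL=19 FR=10 RL=1 RR=7

duty β = stance ticks per leg = 5
FL: stance ticks = 5; W→S at t=1 → φ=19
FR: stance ticks = 5; W→S at t=10 → φ=10
RL: stance ticks = 5; W→S at t=19 → φ=1
RR: stance ticks = 5; W→S at t=13 → φ=7


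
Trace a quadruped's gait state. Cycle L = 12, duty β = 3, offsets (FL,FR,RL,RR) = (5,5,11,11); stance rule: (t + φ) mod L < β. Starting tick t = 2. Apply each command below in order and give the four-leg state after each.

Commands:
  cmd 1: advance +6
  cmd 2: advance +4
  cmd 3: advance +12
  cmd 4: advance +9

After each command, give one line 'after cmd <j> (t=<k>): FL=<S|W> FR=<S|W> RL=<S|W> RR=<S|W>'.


after cmd 1 (t=8): FL=S FR=S RL=W RR=W
after cmd 2 (t=12): FL=W FR=W RL=W RR=W
after cmd 3 (t=24): FL=W FR=W RL=W RR=W
after cmd 4 (t=33): FL=S FR=S RL=W RR=W

start t=2: FL=W FR=W RL=S RR=S
cmd 1: advance +6 → t=8, phase=(1,1,7,7) → FL=S FR=S RL=W RR=W
cmd 2: advance +4 → t=12, phase=(5,5,11,11) → FL=W FR=W RL=W RR=W
cmd 3: advance +12 → t=24, phase=(5,5,11,11) → FL=W FR=W RL=W RR=W
cmd 4: advance +9 → t=33, phase=(2,2,8,8) → FL=S FR=S RL=W RR=W


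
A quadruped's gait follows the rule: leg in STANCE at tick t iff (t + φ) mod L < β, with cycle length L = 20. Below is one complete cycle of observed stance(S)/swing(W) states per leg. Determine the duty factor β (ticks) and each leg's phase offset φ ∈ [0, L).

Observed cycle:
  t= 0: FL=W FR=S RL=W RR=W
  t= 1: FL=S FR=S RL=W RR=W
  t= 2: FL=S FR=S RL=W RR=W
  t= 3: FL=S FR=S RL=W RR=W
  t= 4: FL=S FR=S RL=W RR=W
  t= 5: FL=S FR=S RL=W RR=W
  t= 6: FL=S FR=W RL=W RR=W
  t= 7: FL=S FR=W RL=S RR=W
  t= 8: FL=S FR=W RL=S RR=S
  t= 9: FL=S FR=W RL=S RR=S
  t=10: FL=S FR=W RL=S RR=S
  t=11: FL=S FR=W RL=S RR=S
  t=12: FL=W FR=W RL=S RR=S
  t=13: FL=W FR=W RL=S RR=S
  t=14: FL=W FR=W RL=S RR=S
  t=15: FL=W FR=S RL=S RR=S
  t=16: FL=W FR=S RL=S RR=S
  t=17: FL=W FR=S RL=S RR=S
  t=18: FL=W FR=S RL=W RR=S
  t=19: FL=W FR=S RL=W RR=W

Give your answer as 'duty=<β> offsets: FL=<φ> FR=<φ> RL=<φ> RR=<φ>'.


duty β = stance ticks per leg = 11
FL: stance ticks = 11; W→S at t=1 → φ=19
FR: stance ticks = 11; W→S at t=15 → φ=5
RL: stance ticks = 11; W→S at t=7 → φ=13
RR: stance ticks = 11; W→S at t=8 → φ=12

duty=11 offsets: FL=19 FR=5 RL=13 RR=12


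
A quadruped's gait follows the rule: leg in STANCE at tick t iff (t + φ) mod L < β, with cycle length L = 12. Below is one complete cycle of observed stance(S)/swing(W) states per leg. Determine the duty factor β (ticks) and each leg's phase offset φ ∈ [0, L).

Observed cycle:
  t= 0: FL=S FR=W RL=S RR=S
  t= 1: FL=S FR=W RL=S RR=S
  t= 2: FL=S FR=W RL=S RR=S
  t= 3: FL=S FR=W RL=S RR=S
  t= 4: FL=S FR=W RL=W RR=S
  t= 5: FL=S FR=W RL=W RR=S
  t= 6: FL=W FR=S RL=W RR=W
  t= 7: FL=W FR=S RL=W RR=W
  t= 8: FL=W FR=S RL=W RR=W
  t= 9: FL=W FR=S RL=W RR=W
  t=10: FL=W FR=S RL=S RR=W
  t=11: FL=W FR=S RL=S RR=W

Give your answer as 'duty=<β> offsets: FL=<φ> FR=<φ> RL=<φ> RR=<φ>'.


duty=6 offsets: FL=0 FR=6 RL=2 RR=0

duty β = stance ticks per leg = 6
FL: stance ticks = 6; W→S at t=0 → φ=0
FR: stance ticks = 6; W→S at t=6 → φ=6
RL: stance ticks = 6; W→S at t=10 → φ=2
RR: stance ticks = 6; W→S at t=0 → φ=0


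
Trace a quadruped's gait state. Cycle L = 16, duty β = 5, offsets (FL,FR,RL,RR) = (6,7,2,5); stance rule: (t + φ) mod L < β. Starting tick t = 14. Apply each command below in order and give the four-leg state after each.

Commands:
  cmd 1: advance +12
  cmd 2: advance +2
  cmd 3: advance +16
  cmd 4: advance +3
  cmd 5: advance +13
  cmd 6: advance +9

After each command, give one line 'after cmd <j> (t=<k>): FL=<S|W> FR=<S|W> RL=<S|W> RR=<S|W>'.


after cmd 1 (t=26): FL=S FR=S RL=W RR=W
after cmd 2 (t=28): FL=S FR=S RL=W RR=S
after cmd 3 (t=44): FL=S FR=S RL=W RR=S
after cmd 4 (t=47): FL=W FR=W RL=S RR=S
after cmd 5 (t=60): FL=S FR=S RL=W RR=S
after cmd 6 (t=69): FL=W FR=W RL=W RR=W

start t=14: FL=S FR=W RL=S RR=S
cmd 1: advance +12 → t=26, phase=(0,1,12,15) → FL=S FR=S RL=W RR=W
cmd 2: advance +2 → t=28, phase=(2,3,14,1) → FL=S FR=S RL=W RR=S
cmd 3: advance +16 → t=44, phase=(2,3,14,1) → FL=S FR=S RL=W RR=S
cmd 4: advance +3 → t=47, phase=(5,6,1,4) → FL=W FR=W RL=S RR=S
cmd 5: advance +13 → t=60, phase=(2,3,14,1) → FL=S FR=S RL=W RR=S
cmd 6: advance +9 → t=69, phase=(11,12,7,10) → FL=W FR=W RL=W RR=W


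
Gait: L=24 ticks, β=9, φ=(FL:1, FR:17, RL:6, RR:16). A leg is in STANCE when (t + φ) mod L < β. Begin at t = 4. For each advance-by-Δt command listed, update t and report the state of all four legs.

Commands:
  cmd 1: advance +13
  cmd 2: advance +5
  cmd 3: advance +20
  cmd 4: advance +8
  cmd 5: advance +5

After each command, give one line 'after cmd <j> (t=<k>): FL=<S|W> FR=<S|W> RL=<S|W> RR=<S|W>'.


start t=4: FL=S FR=W RL=W RR=W
cmd 1: advance +13 → t=17, phase=(18,10,23,9) → FL=W FR=W RL=W RR=W
cmd 2: advance +5 → t=22, phase=(23,15,4,14) → FL=W FR=W RL=S RR=W
cmd 3: advance +20 → t=42, phase=(19,11,0,10) → FL=W FR=W RL=S RR=W
cmd 4: advance +8 → t=50, phase=(3,19,8,18) → FL=S FR=W RL=S RR=W
cmd 5: advance +5 → t=55, phase=(8,0,13,23) → FL=S FR=S RL=W RR=W

after cmd 1 (t=17): FL=W FR=W RL=W RR=W
after cmd 2 (t=22): FL=W FR=W RL=S RR=W
after cmd 3 (t=42): FL=W FR=W RL=S RR=W
after cmd 4 (t=50): FL=S FR=W RL=S RR=W
after cmd 5 (t=55): FL=S FR=S RL=W RR=W


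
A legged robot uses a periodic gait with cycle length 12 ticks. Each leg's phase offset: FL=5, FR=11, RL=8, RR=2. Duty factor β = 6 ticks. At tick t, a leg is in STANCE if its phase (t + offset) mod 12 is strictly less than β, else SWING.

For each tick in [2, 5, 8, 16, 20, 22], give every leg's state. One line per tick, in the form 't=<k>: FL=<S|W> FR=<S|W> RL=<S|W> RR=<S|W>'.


t=2: FL=W FR=S RL=W RR=S
t=5: FL=W FR=S RL=S RR=W
t=8: FL=S FR=W RL=S RR=W
t=16: FL=W FR=S RL=S RR=W
t=20: FL=S FR=W RL=S RR=W
t=22: FL=S FR=W RL=W RR=S

t=2: phase=(7,1,10,4) vs β=6 → FL=W FR=S RL=W RR=S
t=5: phase=(10,4,1,7) vs β=6 → FL=W FR=S RL=S RR=W
t=8: phase=(1,7,4,10) vs β=6 → FL=S FR=W RL=S RR=W
t=16: phase=(9,3,0,6) vs β=6 → FL=W FR=S RL=S RR=W
t=20: phase=(1,7,4,10) vs β=6 → FL=S FR=W RL=S RR=W
t=22: phase=(3,9,6,0) vs β=6 → FL=S FR=W RL=W RR=S


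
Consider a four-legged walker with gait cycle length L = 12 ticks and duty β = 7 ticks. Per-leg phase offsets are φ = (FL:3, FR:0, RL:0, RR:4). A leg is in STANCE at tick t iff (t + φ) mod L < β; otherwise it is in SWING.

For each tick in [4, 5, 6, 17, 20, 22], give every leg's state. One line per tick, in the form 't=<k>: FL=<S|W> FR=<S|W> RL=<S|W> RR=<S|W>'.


t=4: phase=(7,4,4,8) vs β=7 → FL=W FR=S RL=S RR=W
t=5: phase=(8,5,5,9) vs β=7 → FL=W FR=S RL=S RR=W
t=6: phase=(9,6,6,10) vs β=7 → FL=W FR=S RL=S RR=W
t=17: phase=(8,5,5,9) vs β=7 → FL=W FR=S RL=S RR=W
t=20: phase=(11,8,8,0) vs β=7 → FL=W FR=W RL=W RR=S
t=22: phase=(1,10,10,2) vs β=7 → FL=S FR=W RL=W RR=S

t=4: FL=W FR=S RL=S RR=W
t=5: FL=W FR=S RL=S RR=W
t=6: FL=W FR=S RL=S RR=W
t=17: FL=W FR=S RL=S RR=W
t=20: FL=W FR=W RL=W RR=S
t=22: FL=S FR=W RL=W RR=S


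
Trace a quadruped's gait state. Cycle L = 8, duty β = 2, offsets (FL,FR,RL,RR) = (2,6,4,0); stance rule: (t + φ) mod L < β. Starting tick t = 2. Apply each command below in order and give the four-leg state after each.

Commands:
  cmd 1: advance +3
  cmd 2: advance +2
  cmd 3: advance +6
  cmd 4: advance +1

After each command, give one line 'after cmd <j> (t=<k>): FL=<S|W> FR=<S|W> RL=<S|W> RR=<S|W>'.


after cmd 1 (t=5): FL=W FR=W RL=S RR=W
after cmd 2 (t=7): FL=S FR=W RL=W RR=W
after cmd 3 (t=13): FL=W FR=W RL=S RR=W
after cmd 4 (t=14): FL=S FR=W RL=W RR=W

start t=2: FL=W FR=S RL=W RR=W
cmd 1: advance +3 → t=5, phase=(7,3,1,5) → FL=W FR=W RL=S RR=W
cmd 2: advance +2 → t=7, phase=(1,5,3,7) → FL=S FR=W RL=W RR=W
cmd 3: advance +6 → t=13, phase=(7,3,1,5) → FL=W FR=W RL=S RR=W
cmd 4: advance +1 → t=14, phase=(0,4,2,6) → FL=S FR=W RL=W RR=W


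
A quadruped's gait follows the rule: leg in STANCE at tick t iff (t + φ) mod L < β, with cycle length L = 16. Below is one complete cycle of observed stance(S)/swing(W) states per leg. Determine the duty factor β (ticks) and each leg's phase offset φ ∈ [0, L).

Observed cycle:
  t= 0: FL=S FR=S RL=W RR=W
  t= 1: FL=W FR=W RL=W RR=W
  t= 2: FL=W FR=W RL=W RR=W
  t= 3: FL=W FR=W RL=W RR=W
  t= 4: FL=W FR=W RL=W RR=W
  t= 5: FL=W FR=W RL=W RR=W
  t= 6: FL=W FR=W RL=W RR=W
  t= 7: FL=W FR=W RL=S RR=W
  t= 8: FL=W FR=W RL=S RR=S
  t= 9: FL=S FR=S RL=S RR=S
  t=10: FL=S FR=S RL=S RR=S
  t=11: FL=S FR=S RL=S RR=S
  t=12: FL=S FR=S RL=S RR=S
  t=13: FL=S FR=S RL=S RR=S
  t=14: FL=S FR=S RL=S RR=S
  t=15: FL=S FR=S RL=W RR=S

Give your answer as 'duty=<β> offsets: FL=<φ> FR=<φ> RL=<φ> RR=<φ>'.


duty=8 offsets: FL=7 FR=7 RL=9 RR=8

duty β = stance ticks per leg = 8
FL: stance ticks = 8; W→S at t=9 → φ=7
FR: stance ticks = 8; W→S at t=9 → φ=7
RL: stance ticks = 8; W→S at t=7 → φ=9
RR: stance ticks = 8; W→S at t=8 → φ=8


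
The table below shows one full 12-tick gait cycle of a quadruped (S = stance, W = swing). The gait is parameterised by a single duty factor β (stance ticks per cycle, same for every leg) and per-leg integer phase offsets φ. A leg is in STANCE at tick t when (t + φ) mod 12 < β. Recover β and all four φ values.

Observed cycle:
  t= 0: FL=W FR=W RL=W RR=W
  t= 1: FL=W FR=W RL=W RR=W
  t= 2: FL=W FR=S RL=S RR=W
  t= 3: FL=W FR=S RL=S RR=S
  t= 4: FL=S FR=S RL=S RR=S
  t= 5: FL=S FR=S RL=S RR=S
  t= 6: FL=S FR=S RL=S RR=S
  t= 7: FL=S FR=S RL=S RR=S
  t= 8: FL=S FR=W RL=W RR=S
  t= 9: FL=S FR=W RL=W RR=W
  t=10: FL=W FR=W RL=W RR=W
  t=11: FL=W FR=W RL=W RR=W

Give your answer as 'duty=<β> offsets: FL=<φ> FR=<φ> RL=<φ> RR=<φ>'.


duty=6 offsets: FL=8 FR=10 RL=10 RR=9

duty β = stance ticks per leg = 6
FL: stance ticks = 6; W→S at t=4 → φ=8
FR: stance ticks = 6; W→S at t=2 → φ=10
RL: stance ticks = 6; W→S at t=2 → φ=10
RR: stance ticks = 6; W→S at t=3 → φ=9


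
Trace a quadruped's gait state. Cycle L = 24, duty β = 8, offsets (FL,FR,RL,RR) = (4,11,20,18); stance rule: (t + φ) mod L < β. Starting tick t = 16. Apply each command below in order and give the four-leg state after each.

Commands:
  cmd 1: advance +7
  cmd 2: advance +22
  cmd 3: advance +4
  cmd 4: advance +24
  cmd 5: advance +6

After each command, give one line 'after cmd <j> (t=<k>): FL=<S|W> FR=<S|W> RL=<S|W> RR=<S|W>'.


start t=16: FL=W FR=S RL=W RR=W
cmd 1: advance +7 → t=23, phase=(3,10,19,17) → FL=S FR=W RL=W RR=W
cmd 2: advance +22 → t=45, phase=(1,8,17,15) → FL=S FR=W RL=W RR=W
cmd 3: advance +4 → t=49, phase=(5,12,21,19) → FL=S FR=W RL=W RR=W
cmd 4: advance +24 → t=73, phase=(5,12,21,19) → FL=S FR=W RL=W RR=W
cmd 5: advance +6 → t=79, phase=(11,18,3,1) → FL=W FR=W RL=S RR=S

after cmd 1 (t=23): FL=S FR=W RL=W RR=W
after cmd 2 (t=45): FL=S FR=W RL=W RR=W
after cmd 3 (t=49): FL=S FR=W RL=W RR=W
after cmd 4 (t=73): FL=S FR=W RL=W RR=W
after cmd 5 (t=79): FL=W FR=W RL=S RR=S


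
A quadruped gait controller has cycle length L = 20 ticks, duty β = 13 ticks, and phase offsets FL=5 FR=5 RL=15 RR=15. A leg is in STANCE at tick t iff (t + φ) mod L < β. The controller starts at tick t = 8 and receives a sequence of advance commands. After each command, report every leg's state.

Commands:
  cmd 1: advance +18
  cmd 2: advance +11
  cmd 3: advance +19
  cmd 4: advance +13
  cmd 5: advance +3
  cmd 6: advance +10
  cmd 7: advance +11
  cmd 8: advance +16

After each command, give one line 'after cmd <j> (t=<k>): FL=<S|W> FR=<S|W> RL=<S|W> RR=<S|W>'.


after cmd 1 (t=26): FL=S FR=S RL=S RR=S
after cmd 2 (t=37): FL=S FR=S RL=S RR=S
after cmd 3 (t=56): FL=S FR=S RL=S RR=S
after cmd 4 (t=69): FL=W FR=W RL=S RR=S
after cmd 5 (t=72): FL=W FR=W RL=S RR=S
after cmd 6 (t=82): FL=S FR=S RL=W RR=W
after cmd 7 (t=93): FL=W FR=W RL=S RR=S
after cmd 8 (t=109): FL=W FR=W RL=S RR=S

start t=8: FL=W FR=W RL=S RR=S
cmd 1: advance +18 → t=26, phase=(11,11,1,1) → FL=S FR=S RL=S RR=S
cmd 2: advance +11 → t=37, phase=(2,2,12,12) → FL=S FR=S RL=S RR=S
cmd 3: advance +19 → t=56, phase=(1,1,11,11) → FL=S FR=S RL=S RR=S
cmd 4: advance +13 → t=69, phase=(14,14,4,4) → FL=W FR=W RL=S RR=S
cmd 5: advance +3 → t=72, phase=(17,17,7,7) → FL=W FR=W RL=S RR=S
cmd 6: advance +10 → t=82, phase=(7,7,17,17) → FL=S FR=S RL=W RR=W
cmd 7: advance +11 → t=93, phase=(18,18,8,8) → FL=W FR=W RL=S RR=S
cmd 8: advance +16 → t=109, phase=(14,14,4,4) → FL=W FR=W RL=S RR=S


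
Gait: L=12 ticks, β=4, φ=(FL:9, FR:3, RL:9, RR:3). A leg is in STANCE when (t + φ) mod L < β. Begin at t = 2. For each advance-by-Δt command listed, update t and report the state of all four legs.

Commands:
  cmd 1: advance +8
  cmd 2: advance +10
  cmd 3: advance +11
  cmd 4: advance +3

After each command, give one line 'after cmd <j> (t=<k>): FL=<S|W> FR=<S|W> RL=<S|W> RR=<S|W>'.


start t=2: FL=W FR=W RL=W RR=W
cmd 1: advance +8 → t=10, phase=(7,1,7,1) → FL=W FR=S RL=W RR=S
cmd 2: advance +10 → t=20, phase=(5,11,5,11) → FL=W FR=W RL=W RR=W
cmd 3: advance +11 → t=31, phase=(4,10,4,10) → FL=W FR=W RL=W RR=W
cmd 4: advance +3 → t=34, phase=(7,1,7,1) → FL=W FR=S RL=W RR=S

after cmd 1 (t=10): FL=W FR=S RL=W RR=S
after cmd 2 (t=20): FL=W FR=W RL=W RR=W
after cmd 3 (t=31): FL=W FR=W RL=W RR=W
after cmd 4 (t=34): FL=W FR=S RL=W RR=S


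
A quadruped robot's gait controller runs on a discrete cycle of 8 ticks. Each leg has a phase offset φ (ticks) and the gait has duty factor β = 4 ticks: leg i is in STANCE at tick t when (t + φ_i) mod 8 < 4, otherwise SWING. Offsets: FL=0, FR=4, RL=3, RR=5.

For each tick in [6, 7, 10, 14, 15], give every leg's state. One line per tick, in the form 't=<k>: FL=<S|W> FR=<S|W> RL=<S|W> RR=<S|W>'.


t=6: phase=(6,2,1,3) vs β=4 → FL=W FR=S RL=S RR=S
t=7: phase=(7,3,2,4) vs β=4 → FL=W FR=S RL=S RR=W
t=10: phase=(2,6,5,7) vs β=4 → FL=S FR=W RL=W RR=W
t=14: phase=(6,2,1,3) vs β=4 → FL=W FR=S RL=S RR=S
t=15: phase=(7,3,2,4) vs β=4 → FL=W FR=S RL=S RR=W

t=6: FL=W FR=S RL=S RR=S
t=7: FL=W FR=S RL=S RR=W
t=10: FL=S FR=W RL=W RR=W
t=14: FL=W FR=S RL=S RR=S
t=15: FL=W FR=S RL=S RR=W


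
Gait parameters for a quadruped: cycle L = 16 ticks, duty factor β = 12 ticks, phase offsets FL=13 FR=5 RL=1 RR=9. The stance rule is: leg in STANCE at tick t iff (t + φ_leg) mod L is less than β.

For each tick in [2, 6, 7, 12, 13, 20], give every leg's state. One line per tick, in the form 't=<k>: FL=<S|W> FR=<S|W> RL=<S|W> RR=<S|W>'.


t=2: phase=(15,7,3,11) vs β=12 → FL=W FR=S RL=S RR=S
t=6: phase=(3,11,7,15) vs β=12 → FL=S FR=S RL=S RR=W
t=7: phase=(4,12,8,0) vs β=12 → FL=S FR=W RL=S RR=S
t=12: phase=(9,1,13,5) vs β=12 → FL=S FR=S RL=W RR=S
t=13: phase=(10,2,14,6) vs β=12 → FL=S FR=S RL=W RR=S
t=20: phase=(1,9,5,13) vs β=12 → FL=S FR=S RL=S RR=W

t=2: FL=W FR=S RL=S RR=S
t=6: FL=S FR=S RL=S RR=W
t=7: FL=S FR=W RL=S RR=S
t=12: FL=S FR=S RL=W RR=S
t=13: FL=S FR=S RL=W RR=S
t=20: FL=S FR=S RL=S RR=W


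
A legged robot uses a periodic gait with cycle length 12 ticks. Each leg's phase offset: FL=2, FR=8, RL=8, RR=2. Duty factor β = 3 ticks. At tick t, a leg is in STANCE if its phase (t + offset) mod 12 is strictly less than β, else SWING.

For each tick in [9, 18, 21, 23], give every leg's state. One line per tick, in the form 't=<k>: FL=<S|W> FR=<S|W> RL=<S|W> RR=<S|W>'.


t=9: FL=W FR=W RL=W RR=W
t=18: FL=W FR=S RL=S RR=W
t=21: FL=W FR=W RL=W RR=W
t=23: FL=S FR=W RL=W RR=S

t=9: phase=(11,5,5,11) vs β=3 → FL=W FR=W RL=W RR=W
t=18: phase=(8,2,2,8) vs β=3 → FL=W FR=S RL=S RR=W
t=21: phase=(11,5,5,11) vs β=3 → FL=W FR=W RL=W RR=W
t=23: phase=(1,7,7,1) vs β=3 → FL=S FR=W RL=W RR=S


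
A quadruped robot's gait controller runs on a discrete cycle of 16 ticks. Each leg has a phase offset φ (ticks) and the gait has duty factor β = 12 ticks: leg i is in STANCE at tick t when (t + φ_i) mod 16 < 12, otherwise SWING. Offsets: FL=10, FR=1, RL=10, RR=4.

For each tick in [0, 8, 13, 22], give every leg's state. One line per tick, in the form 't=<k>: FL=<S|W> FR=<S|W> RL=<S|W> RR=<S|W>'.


t=0: phase=(10,1,10,4) vs β=12 → FL=S FR=S RL=S RR=S
t=8: phase=(2,9,2,12) vs β=12 → FL=S FR=S RL=S RR=W
t=13: phase=(7,14,7,1) vs β=12 → FL=S FR=W RL=S RR=S
t=22: phase=(0,7,0,10) vs β=12 → FL=S FR=S RL=S RR=S

t=0: FL=S FR=S RL=S RR=S
t=8: FL=S FR=S RL=S RR=W
t=13: FL=S FR=W RL=S RR=S
t=22: FL=S FR=S RL=S RR=S


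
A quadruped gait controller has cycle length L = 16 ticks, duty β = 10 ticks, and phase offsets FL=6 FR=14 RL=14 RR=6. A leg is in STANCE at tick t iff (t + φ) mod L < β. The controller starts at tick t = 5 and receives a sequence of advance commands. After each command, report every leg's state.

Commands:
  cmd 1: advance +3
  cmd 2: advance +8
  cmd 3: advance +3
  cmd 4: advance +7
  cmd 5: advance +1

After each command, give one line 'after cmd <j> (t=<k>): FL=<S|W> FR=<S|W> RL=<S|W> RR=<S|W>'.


after cmd 1 (t=8): FL=W FR=S RL=S RR=W
after cmd 2 (t=16): FL=S FR=W RL=W RR=S
after cmd 3 (t=19): FL=S FR=S RL=S RR=S
after cmd 4 (t=26): FL=S FR=S RL=S RR=S
after cmd 5 (t=27): FL=S FR=S RL=S RR=S

start t=5: FL=W FR=S RL=S RR=W
cmd 1: advance +3 → t=8, phase=(14,6,6,14) → FL=W FR=S RL=S RR=W
cmd 2: advance +8 → t=16, phase=(6,14,14,6) → FL=S FR=W RL=W RR=S
cmd 3: advance +3 → t=19, phase=(9,1,1,9) → FL=S FR=S RL=S RR=S
cmd 4: advance +7 → t=26, phase=(0,8,8,0) → FL=S FR=S RL=S RR=S
cmd 5: advance +1 → t=27, phase=(1,9,9,1) → FL=S FR=S RL=S RR=S


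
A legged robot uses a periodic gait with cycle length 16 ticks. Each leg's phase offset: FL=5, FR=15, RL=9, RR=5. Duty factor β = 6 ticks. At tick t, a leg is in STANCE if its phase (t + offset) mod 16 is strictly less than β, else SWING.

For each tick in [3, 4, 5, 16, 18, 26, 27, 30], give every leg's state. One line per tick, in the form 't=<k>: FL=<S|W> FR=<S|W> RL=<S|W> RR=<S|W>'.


t=3: phase=(8,2,12,8) vs β=6 → FL=W FR=S RL=W RR=W
t=4: phase=(9,3,13,9) vs β=6 → FL=W FR=S RL=W RR=W
t=5: phase=(10,4,14,10) vs β=6 → FL=W FR=S RL=W RR=W
t=16: phase=(5,15,9,5) vs β=6 → FL=S FR=W RL=W RR=S
t=18: phase=(7,1,11,7) vs β=6 → FL=W FR=S RL=W RR=W
t=26: phase=(15,9,3,15) vs β=6 → FL=W FR=W RL=S RR=W
t=27: phase=(0,10,4,0) vs β=6 → FL=S FR=W RL=S RR=S
t=30: phase=(3,13,7,3) vs β=6 → FL=S FR=W RL=W RR=S

t=3: FL=W FR=S RL=W RR=W
t=4: FL=W FR=S RL=W RR=W
t=5: FL=W FR=S RL=W RR=W
t=16: FL=S FR=W RL=W RR=S
t=18: FL=W FR=S RL=W RR=W
t=26: FL=W FR=W RL=S RR=W
t=27: FL=S FR=W RL=S RR=S
t=30: FL=S FR=W RL=W RR=S


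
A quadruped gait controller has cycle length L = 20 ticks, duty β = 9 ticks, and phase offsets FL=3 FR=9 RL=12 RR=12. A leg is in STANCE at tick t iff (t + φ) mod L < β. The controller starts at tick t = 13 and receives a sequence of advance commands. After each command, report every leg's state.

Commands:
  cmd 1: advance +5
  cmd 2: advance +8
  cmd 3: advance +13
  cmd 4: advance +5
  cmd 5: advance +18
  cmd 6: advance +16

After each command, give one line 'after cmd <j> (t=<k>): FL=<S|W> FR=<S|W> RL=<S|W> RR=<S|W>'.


start t=13: FL=W FR=S RL=S RR=S
cmd 1: advance +5 → t=18, phase=(1,7,10,10) → FL=S FR=S RL=W RR=W
cmd 2: advance +8 → t=26, phase=(9,15,18,18) → FL=W FR=W RL=W RR=W
cmd 3: advance +13 → t=39, phase=(2,8,11,11) → FL=S FR=S RL=W RR=W
cmd 4: advance +5 → t=44, phase=(7,13,16,16) → FL=S FR=W RL=W RR=W
cmd 5: advance +18 → t=62, phase=(5,11,14,14) → FL=S FR=W RL=W RR=W
cmd 6: advance +16 → t=78, phase=(1,7,10,10) → FL=S FR=S RL=W RR=W

after cmd 1 (t=18): FL=S FR=S RL=W RR=W
after cmd 2 (t=26): FL=W FR=W RL=W RR=W
after cmd 3 (t=39): FL=S FR=S RL=W RR=W
after cmd 4 (t=44): FL=S FR=W RL=W RR=W
after cmd 5 (t=62): FL=S FR=W RL=W RR=W
after cmd 6 (t=78): FL=S FR=S RL=W RR=W


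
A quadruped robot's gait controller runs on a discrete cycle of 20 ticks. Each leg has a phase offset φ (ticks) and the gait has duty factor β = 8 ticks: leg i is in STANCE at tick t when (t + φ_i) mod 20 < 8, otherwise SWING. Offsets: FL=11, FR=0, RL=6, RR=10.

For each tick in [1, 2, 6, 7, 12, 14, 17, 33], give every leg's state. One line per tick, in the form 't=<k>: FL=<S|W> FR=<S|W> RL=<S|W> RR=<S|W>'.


t=1: FL=W FR=S RL=S RR=W
t=2: FL=W FR=S RL=W RR=W
t=6: FL=W FR=S RL=W RR=W
t=7: FL=W FR=S RL=W RR=W
t=12: FL=S FR=W RL=W RR=S
t=14: FL=S FR=W RL=S RR=S
t=17: FL=W FR=W RL=S RR=S
t=33: FL=S FR=W RL=W RR=S

t=1: phase=(12,1,7,11) vs β=8 → FL=W FR=S RL=S RR=W
t=2: phase=(13,2,8,12) vs β=8 → FL=W FR=S RL=W RR=W
t=6: phase=(17,6,12,16) vs β=8 → FL=W FR=S RL=W RR=W
t=7: phase=(18,7,13,17) vs β=8 → FL=W FR=S RL=W RR=W
t=12: phase=(3,12,18,2) vs β=8 → FL=S FR=W RL=W RR=S
t=14: phase=(5,14,0,4) vs β=8 → FL=S FR=W RL=S RR=S
t=17: phase=(8,17,3,7) vs β=8 → FL=W FR=W RL=S RR=S
t=33: phase=(4,13,19,3) vs β=8 → FL=S FR=W RL=W RR=S


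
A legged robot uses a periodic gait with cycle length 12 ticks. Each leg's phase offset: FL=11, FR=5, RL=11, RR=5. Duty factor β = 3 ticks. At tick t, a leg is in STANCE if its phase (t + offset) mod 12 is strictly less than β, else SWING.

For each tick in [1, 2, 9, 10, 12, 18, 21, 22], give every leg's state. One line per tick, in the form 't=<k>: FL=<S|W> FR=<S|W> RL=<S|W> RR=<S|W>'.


t=1: FL=S FR=W RL=S RR=W
t=2: FL=S FR=W RL=S RR=W
t=9: FL=W FR=S RL=W RR=S
t=10: FL=W FR=W RL=W RR=W
t=12: FL=W FR=W RL=W RR=W
t=18: FL=W FR=W RL=W RR=W
t=21: FL=W FR=S RL=W RR=S
t=22: FL=W FR=W RL=W RR=W

t=1: phase=(0,6,0,6) vs β=3 → FL=S FR=W RL=S RR=W
t=2: phase=(1,7,1,7) vs β=3 → FL=S FR=W RL=S RR=W
t=9: phase=(8,2,8,2) vs β=3 → FL=W FR=S RL=W RR=S
t=10: phase=(9,3,9,3) vs β=3 → FL=W FR=W RL=W RR=W
t=12: phase=(11,5,11,5) vs β=3 → FL=W FR=W RL=W RR=W
t=18: phase=(5,11,5,11) vs β=3 → FL=W FR=W RL=W RR=W
t=21: phase=(8,2,8,2) vs β=3 → FL=W FR=S RL=W RR=S
t=22: phase=(9,3,9,3) vs β=3 → FL=W FR=W RL=W RR=W


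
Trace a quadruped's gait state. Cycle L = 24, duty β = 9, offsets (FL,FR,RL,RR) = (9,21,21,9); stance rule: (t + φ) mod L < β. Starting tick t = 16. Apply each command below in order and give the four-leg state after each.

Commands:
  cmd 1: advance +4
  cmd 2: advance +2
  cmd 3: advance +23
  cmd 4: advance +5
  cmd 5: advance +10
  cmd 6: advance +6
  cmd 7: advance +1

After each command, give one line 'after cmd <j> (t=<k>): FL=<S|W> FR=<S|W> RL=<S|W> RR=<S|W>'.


start t=16: FL=S FR=W RL=W RR=S
cmd 1: advance +4 → t=20, phase=(5,17,17,5) → FL=S FR=W RL=W RR=S
cmd 2: advance +2 → t=22, phase=(7,19,19,7) → FL=S FR=W RL=W RR=S
cmd 3: advance +23 → t=45, phase=(6,18,18,6) → FL=S FR=W RL=W RR=S
cmd 4: advance +5 → t=50, phase=(11,23,23,11) → FL=W FR=W RL=W RR=W
cmd 5: advance +10 → t=60, phase=(21,9,9,21) → FL=W FR=W RL=W RR=W
cmd 6: advance +6 → t=66, phase=(3,15,15,3) → FL=S FR=W RL=W RR=S
cmd 7: advance +1 → t=67, phase=(4,16,16,4) → FL=S FR=W RL=W RR=S

after cmd 1 (t=20): FL=S FR=W RL=W RR=S
after cmd 2 (t=22): FL=S FR=W RL=W RR=S
after cmd 3 (t=45): FL=S FR=W RL=W RR=S
after cmd 4 (t=50): FL=W FR=W RL=W RR=W
after cmd 5 (t=60): FL=W FR=W RL=W RR=W
after cmd 6 (t=66): FL=S FR=W RL=W RR=S
after cmd 7 (t=67): FL=S FR=W RL=W RR=S


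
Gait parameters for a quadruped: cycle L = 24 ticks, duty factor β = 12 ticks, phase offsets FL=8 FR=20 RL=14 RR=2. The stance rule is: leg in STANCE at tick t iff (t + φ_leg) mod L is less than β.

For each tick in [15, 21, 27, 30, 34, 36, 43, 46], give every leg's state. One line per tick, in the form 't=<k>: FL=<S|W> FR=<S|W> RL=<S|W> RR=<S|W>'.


t=15: FL=W FR=S RL=S RR=W
t=21: FL=S FR=W RL=S RR=W
t=27: FL=S FR=W RL=W RR=S
t=30: FL=W FR=S RL=W RR=S
t=34: FL=W FR=S RL=S RR=W
t=36: FL=W FR=S RL=S RR=W
t=43: FL=S FR=W RL=S RR=W
t=46: FL=S FR=W RL=W RR=S

t=15: phase=(23,11,5,17) vs β=12 → FL=W FR=S RL=S RR=W
t=21: phase=(5,17,11,23) vs β=12 → FL=S FR=W RL=S RR=W
t=27: phase=(11,23,17,5) vs β=12 → FL=S FR=W RL=W RR=S
t=30: phase=(14,2,20,8) vs β=12 → FL=W FR=S RL=W RR=S
t=34: phase=(18,6,0,12) vs β=12 → FL=W FR=S RL=S RR=W
t=36: phase=(20,8,2,14) vs β=12 → FL=W FR=S RL=S RR=W
t=43: phase=(3,15,9,21) vs β=12 → FL=S FR=W RL=S RR=W
t=46: phase=(6,18,12,0) vs β=12 → FL=S FR=W RL=W RR=S


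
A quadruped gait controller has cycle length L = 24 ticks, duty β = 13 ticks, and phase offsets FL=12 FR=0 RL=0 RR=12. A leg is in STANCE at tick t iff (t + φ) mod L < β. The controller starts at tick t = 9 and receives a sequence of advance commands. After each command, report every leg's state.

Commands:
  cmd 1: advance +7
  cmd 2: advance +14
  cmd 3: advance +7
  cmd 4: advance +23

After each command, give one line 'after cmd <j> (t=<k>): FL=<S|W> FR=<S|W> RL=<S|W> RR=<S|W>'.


start t=9: FL=W FR=S RL=S RR=W
cmd 1: advance +7 → t=16, phase=(4,16,16,4) → FL=S FR=W RL=W RR=S
cmd 2: advance +14 → t=30, phase=(18,6,6,18) → FL=W FR=S RL=S RR=W
cmd 3: advance +7 → t=37, phase=(1,13,13,1) → FL=S FR=W RL=W RR=S
cmd 4: advance +23 → t=60, phase=(0,12,12,0) → FL=S FR=S RL=S RR=S

after cmd 1 (t=16): FL=S FR=W RL=W RR=S
after cmd 2 (t=30): FL=W FR=S RL=S RR=W
after cmd 3 (t=37): FL=S FR=W RL=W RR=S
after cmd 4 (t=60): FL=S FR=S RL=S RR=S


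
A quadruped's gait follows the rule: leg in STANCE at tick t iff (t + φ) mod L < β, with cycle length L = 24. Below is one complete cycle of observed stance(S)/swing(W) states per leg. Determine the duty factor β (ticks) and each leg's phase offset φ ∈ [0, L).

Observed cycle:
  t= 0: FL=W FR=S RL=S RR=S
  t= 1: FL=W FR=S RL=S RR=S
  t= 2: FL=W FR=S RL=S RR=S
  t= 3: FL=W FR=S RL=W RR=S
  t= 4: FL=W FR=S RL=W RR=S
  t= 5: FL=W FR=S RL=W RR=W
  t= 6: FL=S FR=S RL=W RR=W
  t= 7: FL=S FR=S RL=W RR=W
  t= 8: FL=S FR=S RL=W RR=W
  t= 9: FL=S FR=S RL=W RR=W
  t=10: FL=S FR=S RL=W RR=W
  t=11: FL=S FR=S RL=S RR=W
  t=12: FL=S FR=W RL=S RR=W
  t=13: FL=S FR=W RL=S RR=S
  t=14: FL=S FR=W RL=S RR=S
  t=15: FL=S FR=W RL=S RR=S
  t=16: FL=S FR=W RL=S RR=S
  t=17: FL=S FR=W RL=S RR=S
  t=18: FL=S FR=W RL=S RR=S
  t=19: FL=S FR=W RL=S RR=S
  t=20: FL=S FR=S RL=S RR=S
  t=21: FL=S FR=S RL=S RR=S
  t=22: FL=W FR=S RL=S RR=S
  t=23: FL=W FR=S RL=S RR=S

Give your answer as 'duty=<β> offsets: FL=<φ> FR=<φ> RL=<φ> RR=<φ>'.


duty=16 offsets: FL=18 FR=4 RL=13 RR=11

duty β = stance ticks per leg = 16
FL: stance ticks = 16; W→S at t=6 → φ=18
FR: stance ticks = 16; W→S at t=20 → φ=4
RL: stance ticks = 16; W→S at t=11 → φ=13
RR: stance ticks = 16; W→S at t=13 → φ=11


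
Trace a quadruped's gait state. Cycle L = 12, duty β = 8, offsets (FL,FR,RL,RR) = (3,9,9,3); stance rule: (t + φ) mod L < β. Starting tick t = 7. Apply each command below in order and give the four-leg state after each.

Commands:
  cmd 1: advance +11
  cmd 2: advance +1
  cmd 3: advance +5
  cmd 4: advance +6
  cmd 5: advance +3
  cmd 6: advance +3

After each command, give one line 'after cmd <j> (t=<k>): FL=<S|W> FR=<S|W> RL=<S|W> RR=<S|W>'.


after cmd 1 (t=18): FL=W FR=S RL=S RR=W
after cmd 2 (t=19): FL=W FR=S RL=S RR=W
after cmd 3 (t=24): FL=S FR=W RL=W RR=S
after cmd 4 (t=30): FL=W FR=S RL=S RR=W
after cmd 5 (t=33): FL=S FR=S RL=S RR=S
after cmd 6 (t=36): FL=S FR=W RL=W RR=S

start t=7: FL=W FR=S RL=S RR=W
cmd 1: advance +11 → t=18, phase=(9,3,3,9) → FL=W FR=S RL=S RR=W
cmd 2: advance +1 → t=19, phase=(10,4,4,10) → FL=W FR=S RL=S RR=W
cmd 3: advance +5 → t=24, phase=(3,9,9,3) → FL=S FR=W RL=W RR=S
cmd 4: advance +6 → t=30, phase=(9,3,3,9) → FL=W FR=S RL=S RR=W
cmd 5: advance +3 → t=33, phase=(0,6,6,0) → FL=S FR=S RL=S RR=S
cmd 6: advance +3 → t=36, phase=(3,9,9,3) → FL=S FR=W RL=W RR=S


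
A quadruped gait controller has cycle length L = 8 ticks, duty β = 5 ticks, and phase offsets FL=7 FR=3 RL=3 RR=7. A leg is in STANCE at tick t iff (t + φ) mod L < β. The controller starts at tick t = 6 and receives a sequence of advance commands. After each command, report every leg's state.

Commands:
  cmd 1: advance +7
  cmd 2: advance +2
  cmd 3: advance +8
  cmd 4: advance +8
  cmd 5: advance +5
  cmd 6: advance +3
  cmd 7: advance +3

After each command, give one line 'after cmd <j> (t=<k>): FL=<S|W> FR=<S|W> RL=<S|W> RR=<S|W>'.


after cmd 1 (t=13): FL=S FR=S RL=S RR=S
after cmd 2 (t=15): FL=W FR=S RL=S RR=W
after cmd 3 (t=23): FL=W FR=S RL=S RR=W
after cmd 4 (t=31): FL=W FR=S RL=S RR=W
after cmd 5 (t=36): FL=S FR=W RL=W RR=S
after cmd 6 (t=39): FL=W FR=S RL=S RR=W
after cmd 7 (t=42): FL=S FR=W RL=W RR=S

start t=6: FL=W FR=S RL=S RR=W
cmd 1: advance +7 → t=13, phase=(4,0,0,4) → FL=S FR=S RL=S RR=S
cmd 2: advance +2 → t=15, phase=(6,2,2,6) → FL=W FR=S RL=S RR=W
cmd 3: advance +8 → t=23, phase=(6,2,2,6) → FL=W FR=S RL=S RR=W
cmd 4: advance +8 → t=31, phase=(6,2,2,6) → FL=W FR=S RL=S RR=W
cmd 5: advance +5 → t=36, phase=(3,7,7,3) → FL=S FR=W RL=W RR=S
cmd 6: advance +3 → t=39, phase=(6,2,2,6) → FL=W FR=S RL=S RR=W
cmd 7: advance +3 → t=42, phase=(1,5,5,1) → FL=S FR=W RL=W RR=S


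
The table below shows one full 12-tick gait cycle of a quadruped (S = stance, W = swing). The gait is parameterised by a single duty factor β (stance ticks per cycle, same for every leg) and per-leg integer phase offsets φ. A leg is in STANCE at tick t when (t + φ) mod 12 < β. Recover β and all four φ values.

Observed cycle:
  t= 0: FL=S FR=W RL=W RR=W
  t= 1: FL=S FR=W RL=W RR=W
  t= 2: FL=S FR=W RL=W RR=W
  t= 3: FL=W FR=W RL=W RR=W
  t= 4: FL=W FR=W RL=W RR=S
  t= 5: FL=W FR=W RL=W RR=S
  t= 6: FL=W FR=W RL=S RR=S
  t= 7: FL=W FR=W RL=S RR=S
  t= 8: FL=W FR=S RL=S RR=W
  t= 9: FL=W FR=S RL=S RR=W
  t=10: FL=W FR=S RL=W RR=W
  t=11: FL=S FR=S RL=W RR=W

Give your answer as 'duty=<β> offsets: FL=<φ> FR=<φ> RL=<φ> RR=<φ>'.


duty=4 offsets: FL=1 FR=4 RL=6 RR=8

duty β = stance ticks per leg = 4
FL: stance ticks = 4; W→S at t=11 → φ=1
FR: stance ticks = 4; W→S at t=8 → φ=4
RL: stance ticks = 4; W→S at t=6 → φ=6
RR: stance ticks = 4; W→S at t=4 → φ=8


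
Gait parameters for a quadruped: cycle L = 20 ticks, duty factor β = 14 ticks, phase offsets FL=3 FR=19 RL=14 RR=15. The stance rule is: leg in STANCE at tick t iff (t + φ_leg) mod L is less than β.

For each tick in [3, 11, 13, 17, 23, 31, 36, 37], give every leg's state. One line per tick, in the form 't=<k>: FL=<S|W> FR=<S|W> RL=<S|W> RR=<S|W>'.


t=3: phase=(6,2,17,18) vs β=14 → FL=S FR=S RL=W RR=W
t=11: phase=(14,10,5,6) vs β=14 → FL=W FR=S RL=S RR=S
t=13: phase=(16,12,7,8) vs β=14 → FL=W FR=S RL=S RR=S
t=17: phase=(0,16,11,12) vs β=14 → FL=S FR=W RL=S RR=S
t=23: phase=(6,2,17,18) vs β=14 → FL=S FR=S RL=W RR=W
t=31: phase=(14,10,5,6) vs β=14 → FL=W FR=S RL=S RR=S
t=36: phase=(19,15,10,11) vs β=14 → FL=W FR=W RL=S RR=S
t=37: phase=(0,16,11,12) vs β=14 → FL=S FR=W RL=S RR=S

t=3: FL=S FR=S RL=W RR=W
t=11: FL=W FR=S RL=S RR=S
t=13: FL=W FR=S RL=S RR=S
t=17: FL=S FR=W RL=S RR=S
t=23: FL=S FR=S RL=W RR=W
t=31: FL=W FR=S RL=S RR=S
t=36: FL=W FR=W RL=S RR=S
t=37: FL=S FR=W RL=S RR=S


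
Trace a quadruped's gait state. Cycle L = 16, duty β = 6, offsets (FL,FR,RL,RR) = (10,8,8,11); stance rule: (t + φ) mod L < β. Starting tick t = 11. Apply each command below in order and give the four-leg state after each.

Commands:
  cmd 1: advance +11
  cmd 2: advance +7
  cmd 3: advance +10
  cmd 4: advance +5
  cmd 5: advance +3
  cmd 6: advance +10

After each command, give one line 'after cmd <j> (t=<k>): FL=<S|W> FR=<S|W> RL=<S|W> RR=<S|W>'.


after cmd 1 (t=22): FL=S FR=W RL=W RR=S
after cmd 2 (t=29): FL=W FR=S RL=S RR=W
after cmd 3 (t=39): FL=S FR=W RL=W RR=S
after cmd 4 (t=44): FL=W FR=S RL=S RR=W
after cmd 5 (t=47): FL=W FR=W RL=W RR=W
after cmd 6 (t=57): FL=S FR=S RL=S RR=S

start t=11: FL=S FR=S RL=S RR=W
cmd 1: advance +11 → t=22, phase=(0,14,14,1) → FL=S FR=W RL=W RR=S
cmd 2: advance +7 → t=29, phase=(7,5,5,8) → FL=W FR=S RL=S RR=W
cmd 3: advance +10 → t=39, phase=(1,15,15,2) → FL=S FR=W RL=W RR=S
cmd 4: advance +5 → t=44, phase=(6,4,4,7) → FL=W FR=S RL=S RR=W
cmd 5: advance +3 → t=47, phase=(9,7,7,10) → FL=W FR=W RL=W RR=W
cmd 6: advance +10 → t=57, phase=(3,1,1,4) → FL=S FR=S RL=S RR=S
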